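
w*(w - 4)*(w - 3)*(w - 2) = w^4 - 9*w^3 + 26*w^2 - 24*w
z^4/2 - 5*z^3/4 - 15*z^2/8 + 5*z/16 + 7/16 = (z/2 + 1/2)*(z - 7/2)*(z - 1/2)*(z + 1/2)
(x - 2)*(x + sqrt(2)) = x^2 - 2*x + sqrt(2)*x - 2*sqrt(2)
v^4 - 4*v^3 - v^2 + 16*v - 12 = (v - 3)*(v - 2)*(v - 1)*(v + 2)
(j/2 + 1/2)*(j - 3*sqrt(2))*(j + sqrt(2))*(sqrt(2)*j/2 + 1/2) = sqrt(2)*j^4/4 - 3*j^3/4 + sqrt(2)*j^3/4 - 2*sqrt(2)*j^2 - 3*j^2/4 - 2*sqrt(2)*j - 3*j/2 - 3/2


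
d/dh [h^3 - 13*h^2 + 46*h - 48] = 3*h^2 - 26*h + 46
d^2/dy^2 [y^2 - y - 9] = 2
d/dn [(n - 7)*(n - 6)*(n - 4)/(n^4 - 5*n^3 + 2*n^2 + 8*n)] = (-n^4 + 26*n^3 - 141*n^2 + 84*n + 84)/(n^2*(n^4 - 2*n^3 - 3*n^2 + 4*n + 4))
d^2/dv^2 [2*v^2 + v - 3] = 4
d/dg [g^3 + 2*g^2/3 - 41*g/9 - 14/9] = 3*g^2 + 4*g/3 - 41/9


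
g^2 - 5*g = g*(g - 5)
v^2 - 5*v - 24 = (v - 8)*(v + 3)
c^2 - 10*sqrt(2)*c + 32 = (c - 8*sqrt(2))*(c - 2*sqrt(2))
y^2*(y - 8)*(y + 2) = y^4 - 6*y^3 - 16*y^2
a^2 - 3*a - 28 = (a - 7)*(a + 4)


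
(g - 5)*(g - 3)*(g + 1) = g^3 - 7*g^2 + 7*g + 15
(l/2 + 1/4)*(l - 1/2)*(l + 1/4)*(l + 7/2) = l^4/2 + 15*l^3/8 + 5*l^2/16 - 15*l/32 - 7/64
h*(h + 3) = h^2 + 3*h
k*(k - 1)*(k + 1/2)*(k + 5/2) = k^4 + 2*k^3 - 7*k^2/4 - 5*k/4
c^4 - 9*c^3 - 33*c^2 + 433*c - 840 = (c - 8)*(c - 5)*(c - 3)*(c + 7)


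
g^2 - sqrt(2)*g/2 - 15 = (g - 3*sqrt(2))*(g + 5*sqrt(2)/2)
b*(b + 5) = b^2 + 5*b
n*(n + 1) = n^2 + n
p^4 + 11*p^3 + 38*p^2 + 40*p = p*(p + 2)*(p + 4)*(p + 5)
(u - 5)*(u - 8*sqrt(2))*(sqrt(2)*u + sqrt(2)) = sqrt(2)*u^3 - 16*u^2 - 4*sqrt(2)*u^2 - 5*sqrt(2)*u + 64*u + 80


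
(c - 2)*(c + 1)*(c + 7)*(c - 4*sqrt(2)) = c^4 - 4*sqrt(2)*c^3 + 6*c^3 - 24*sqrt(2)*c^2 - 9*c^2 - 14*c + 36*sqrt(2)*c + 56*sqrt(2)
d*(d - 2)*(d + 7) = d^3 + 5*d^2 - 14*d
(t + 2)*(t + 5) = t^2 + 7*t + 10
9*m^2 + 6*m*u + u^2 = (3*m + u)^2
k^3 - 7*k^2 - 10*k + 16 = (k - 8)*(k - 1)*(k + 2)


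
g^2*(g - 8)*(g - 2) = g^4 - 10*g^3 + 16*g^2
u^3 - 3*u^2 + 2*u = u*(u - 2)*(u - 1)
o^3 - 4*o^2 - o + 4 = (o - 4)*(o - 1)*(o + 1)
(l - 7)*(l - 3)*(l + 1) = l^3 - 9*l^2 + 11*l + 21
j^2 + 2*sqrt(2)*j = j*(j + 2*sqrt(2))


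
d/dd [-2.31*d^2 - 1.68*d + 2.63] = -4.62*d - 1.68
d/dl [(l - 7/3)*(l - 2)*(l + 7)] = 3*l^2 + 16*l/3 - 77/3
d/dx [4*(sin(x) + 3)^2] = 8*(sin(x) + 3)*cos(x)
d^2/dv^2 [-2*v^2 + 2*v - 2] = -4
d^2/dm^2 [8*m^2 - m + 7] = 16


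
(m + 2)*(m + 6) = m^2 + 8*m + 12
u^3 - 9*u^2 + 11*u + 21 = (u - 7)*(u - 3)*(u + 1)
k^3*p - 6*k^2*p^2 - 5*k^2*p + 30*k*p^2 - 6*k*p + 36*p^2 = (k - 6)*(k - 6*p)*(k*p + p)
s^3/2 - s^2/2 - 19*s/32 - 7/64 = (s/2 + 1/4)*(s - 7/4)*(s + 1/4)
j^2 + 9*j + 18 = (j + 3)*(j + 6)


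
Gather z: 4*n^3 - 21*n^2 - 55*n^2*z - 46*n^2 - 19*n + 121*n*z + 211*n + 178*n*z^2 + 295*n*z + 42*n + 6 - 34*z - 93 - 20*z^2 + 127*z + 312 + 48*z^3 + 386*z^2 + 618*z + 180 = 4*n^3 - 67*n^2 + 234*n + 48*z^3 + z^2*(178*n + 366) + z*(-55*n^2 + 416*n + 711) + 405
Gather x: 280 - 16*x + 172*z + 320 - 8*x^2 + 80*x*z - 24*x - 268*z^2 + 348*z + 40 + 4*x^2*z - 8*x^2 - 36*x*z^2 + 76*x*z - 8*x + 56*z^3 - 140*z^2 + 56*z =x^2*(4*z - 16) + x*(-36*z^2 + 156*z - 48) + 56*z^3 - 408*z^2 + 576*z + 640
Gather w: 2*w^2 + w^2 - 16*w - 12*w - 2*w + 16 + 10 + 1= 3*w^2 - 30*w + 27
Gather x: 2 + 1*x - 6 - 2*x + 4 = -x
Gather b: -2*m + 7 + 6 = 13 - 2*m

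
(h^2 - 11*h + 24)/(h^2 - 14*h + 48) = (h - 3)/(h - 6)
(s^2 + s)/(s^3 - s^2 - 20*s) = (s + 1)/(s^2 - s - 20)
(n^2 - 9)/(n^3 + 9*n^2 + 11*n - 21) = (n - 3)/(n^2 + 6*n - 7)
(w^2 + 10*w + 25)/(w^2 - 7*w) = (w^2 + 10*w + 25)/(w*(w - 7))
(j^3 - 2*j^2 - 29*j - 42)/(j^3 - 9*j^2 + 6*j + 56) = (j + 3)/(j - 4)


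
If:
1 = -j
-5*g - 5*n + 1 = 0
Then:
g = 1/5 - n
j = -1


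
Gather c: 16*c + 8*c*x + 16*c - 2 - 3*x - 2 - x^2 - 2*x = c*(8*x + 32) - x^2 - 5*x - 4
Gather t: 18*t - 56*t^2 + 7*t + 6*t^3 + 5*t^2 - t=6*t^3 - 51*t^2 + 24*t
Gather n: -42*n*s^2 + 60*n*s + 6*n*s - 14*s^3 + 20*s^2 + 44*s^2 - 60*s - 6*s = n*(-42*s^2 + 66*s) - 14*s^3 + 64*s^2 - 66*s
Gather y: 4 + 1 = 5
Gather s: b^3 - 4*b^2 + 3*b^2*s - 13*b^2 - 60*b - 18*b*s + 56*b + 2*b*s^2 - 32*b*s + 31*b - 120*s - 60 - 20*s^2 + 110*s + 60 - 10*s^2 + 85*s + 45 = b^3 - 17*b^2 + 27*b + s^2*(2*b - 30) + s*(3*b^2 - 50*b + 75) + 45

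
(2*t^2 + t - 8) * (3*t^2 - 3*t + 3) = 6*t^4 - 3*t^3 - 21*t^2 + 27*t - 24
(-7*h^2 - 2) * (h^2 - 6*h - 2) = -7*h^4 + 42*h^3 + 12*h^2 + 12*h + 4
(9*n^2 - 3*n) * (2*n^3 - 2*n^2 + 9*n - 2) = 18*n^5 - 24*n^4 + 87*n^3 - 45*n^2 + 6*n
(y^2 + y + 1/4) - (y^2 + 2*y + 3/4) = -y - 1/2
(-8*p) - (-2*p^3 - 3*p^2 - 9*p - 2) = 2*p^3 + 3*p^2 + p + 2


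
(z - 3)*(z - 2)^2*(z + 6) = z^4 - z^3 - 26*z^2 + 84*z - 72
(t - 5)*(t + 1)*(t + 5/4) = t^3 - 11*t^2/4 - 10*t - 25/4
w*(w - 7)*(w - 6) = w^3 - 13*w^2 + 42*w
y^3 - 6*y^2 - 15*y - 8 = (y - 8)*(y + 1)^2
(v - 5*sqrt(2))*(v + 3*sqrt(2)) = v^2 - 2*sqrt(2)*v - 30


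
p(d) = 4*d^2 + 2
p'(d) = 8*d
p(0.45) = 2.81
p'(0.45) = 3.60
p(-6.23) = 157.25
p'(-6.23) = -49.84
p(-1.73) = 13.97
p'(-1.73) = -13.84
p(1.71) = 13.70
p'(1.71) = 13.68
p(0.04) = 2.01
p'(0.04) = 0.32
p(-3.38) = 47.70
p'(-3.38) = -27.04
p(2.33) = 23.72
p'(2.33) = 18.64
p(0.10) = 2.04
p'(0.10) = 0.80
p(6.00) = 146.00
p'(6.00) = 48.00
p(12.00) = 578.00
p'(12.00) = 96.00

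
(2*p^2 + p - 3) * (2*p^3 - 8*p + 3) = 4*p^5 + 2*p^4 - 22*p^3 - 2*p^2 + 27*p - 9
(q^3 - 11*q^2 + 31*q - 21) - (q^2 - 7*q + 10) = q^3 - 12*q^2 + 38*q - 31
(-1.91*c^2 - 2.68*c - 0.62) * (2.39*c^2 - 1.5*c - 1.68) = -4.5649*c^4 - 3.5402*c^3 + 5.747*c^2 + 5.4324*c + 1.0416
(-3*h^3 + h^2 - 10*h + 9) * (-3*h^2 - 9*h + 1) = 9*h^5 + 24*h^4 + 18*h^3 + 64*h^2 - 91*h + 9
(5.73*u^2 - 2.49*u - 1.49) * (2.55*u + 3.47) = 14.6115*u^3 + 13.5336*u^2 - 12.4398*u - 5.1703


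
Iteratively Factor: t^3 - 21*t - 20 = (t - 5)*(t^2 + 5*t + 4) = (t - 5)*(t + 1)*(t + 4)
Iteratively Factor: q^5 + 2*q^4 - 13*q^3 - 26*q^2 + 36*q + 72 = (q - 2)*(q^4 + 4*q^3 - 5*q^2 - 36*q - 36) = (q - 2)*(q + 2)*(q^3 + 2*q^2 - 9*q - 18) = (q - 2)*(q + 2)^2*(q^2 - 9) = (q - 3)*(q - 2)*(q + 2)^2*(q + 3)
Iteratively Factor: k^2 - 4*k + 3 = (k - 3)*(k - 1)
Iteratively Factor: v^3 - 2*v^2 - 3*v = (v)*(v^2 - 2*v - 3) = v*(v + 1)*(v - 3)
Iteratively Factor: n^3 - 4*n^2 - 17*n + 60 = (n - 5)*(n^2 + n - 12) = (n - 5)*(n - 3)*(n + 4)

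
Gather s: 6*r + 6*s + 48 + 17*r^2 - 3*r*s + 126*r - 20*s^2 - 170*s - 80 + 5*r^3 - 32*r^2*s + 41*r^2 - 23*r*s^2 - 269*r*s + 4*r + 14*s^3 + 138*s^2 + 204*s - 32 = 5*r^3 + 58*r^2 + 136*r + 14*s^3 + s^2*(118 - 23*r) + s*(-32*r^2 - 272*r + 40) - 64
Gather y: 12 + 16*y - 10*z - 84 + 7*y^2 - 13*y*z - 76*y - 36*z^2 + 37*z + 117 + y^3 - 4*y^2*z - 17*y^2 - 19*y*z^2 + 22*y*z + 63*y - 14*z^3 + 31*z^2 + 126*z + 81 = y^3 + y^2*(-4*z - 10) + y*(-19*z^2 + 9*z + 3) - 14*z^3 - 5*z^2 + 153*z + 126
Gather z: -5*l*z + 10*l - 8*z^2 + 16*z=10*l - 8*z^2 + z*(16 - 5*l)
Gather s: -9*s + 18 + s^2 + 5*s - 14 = s^2 - 4*s + 4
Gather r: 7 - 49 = -42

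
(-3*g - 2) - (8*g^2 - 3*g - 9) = 7 - 8*g^2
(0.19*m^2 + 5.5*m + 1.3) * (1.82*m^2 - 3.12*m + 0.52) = 0.3458*m^4 + 9.4172*m^3 - 14.6952*m^2 - 1.196*m + 0.676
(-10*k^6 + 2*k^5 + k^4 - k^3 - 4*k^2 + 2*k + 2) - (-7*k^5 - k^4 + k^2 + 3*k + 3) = -10*k^6 + 9*k^5 + 2*k^4 - k^3 - 5*k^2 - k - 1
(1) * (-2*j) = -2*j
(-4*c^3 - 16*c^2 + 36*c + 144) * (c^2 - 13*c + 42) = -4*c^5 + 36*c^4 + 76*c^3 - 996*c^2 - 360*c + 6048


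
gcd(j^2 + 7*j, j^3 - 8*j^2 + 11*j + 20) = 1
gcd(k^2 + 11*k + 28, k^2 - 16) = k + 4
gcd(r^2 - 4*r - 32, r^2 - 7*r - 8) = r - 8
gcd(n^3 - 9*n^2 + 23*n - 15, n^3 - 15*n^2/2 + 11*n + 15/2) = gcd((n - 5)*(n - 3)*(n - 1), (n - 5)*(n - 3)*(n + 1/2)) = n^2 - 8*n + 15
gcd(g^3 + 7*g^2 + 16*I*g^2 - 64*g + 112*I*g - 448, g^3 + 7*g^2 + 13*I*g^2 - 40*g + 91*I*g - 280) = g^2 + g*(7 + 8*I) + 56*I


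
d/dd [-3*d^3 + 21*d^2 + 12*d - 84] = -9*d^2 + 42*d + 12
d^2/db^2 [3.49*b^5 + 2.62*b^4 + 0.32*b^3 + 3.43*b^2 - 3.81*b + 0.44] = 69.8*b^3 + 31.44*b^2 + 1.92*b + 6.86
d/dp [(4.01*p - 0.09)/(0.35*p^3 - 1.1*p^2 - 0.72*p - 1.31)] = (-2.807*p^3 + 4.5055*p^2 - 0.198*p - 5.3179)/(0.1225*p^6 - 0.77*p^5 + 0.706*p^4 + 0.667*p^3 + 3.4004*p^2 + 1.8864*p + 1.7161)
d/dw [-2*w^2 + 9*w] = 9 - 4*w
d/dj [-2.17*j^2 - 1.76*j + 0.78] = -4.34*j - 1.76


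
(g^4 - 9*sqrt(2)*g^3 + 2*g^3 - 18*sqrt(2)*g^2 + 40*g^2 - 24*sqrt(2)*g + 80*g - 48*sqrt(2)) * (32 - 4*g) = -4*g^5 + 24*g^4 + 36*sqrt(2)*g^4 - 216*sqrt(2)*g^3 - 96*g^3 - 480*sqrt(2)*g^2 + 960*g^2 - 576*sqrt(2)*g + 2560*g - 1536*sqrt(2)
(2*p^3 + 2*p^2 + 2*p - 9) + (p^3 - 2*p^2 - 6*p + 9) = 3*p^3 - 4*p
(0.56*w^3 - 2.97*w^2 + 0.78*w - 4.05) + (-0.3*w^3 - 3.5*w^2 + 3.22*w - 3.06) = 0.26*w^3 - 6.47*w^2 + 4.0*w - 7.11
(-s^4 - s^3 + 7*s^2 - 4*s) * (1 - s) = s^5 - 8*s^3 + 11*s^2 - 4*s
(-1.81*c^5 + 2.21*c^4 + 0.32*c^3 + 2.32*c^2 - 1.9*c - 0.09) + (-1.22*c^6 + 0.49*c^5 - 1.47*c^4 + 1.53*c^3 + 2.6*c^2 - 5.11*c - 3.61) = -1.22*c^6 - 1.32*c^5 + 0.74*c^4 + 1.85*c^3 + 4.92*c^2 - 7.01*c - 3.7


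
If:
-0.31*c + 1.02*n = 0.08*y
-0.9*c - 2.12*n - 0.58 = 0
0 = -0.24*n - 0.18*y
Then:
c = -0.39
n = -0.11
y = 0.14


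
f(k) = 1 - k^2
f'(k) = -2*k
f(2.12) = -3.49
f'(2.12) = -4.24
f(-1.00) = 0.00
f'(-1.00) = 2.00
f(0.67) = 0.55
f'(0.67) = -1.34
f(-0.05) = 1.00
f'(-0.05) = 0.10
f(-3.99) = -14.92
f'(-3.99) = 7.98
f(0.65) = 0.58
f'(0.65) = -1.30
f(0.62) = 0.62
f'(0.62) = -1.24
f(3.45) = -10.90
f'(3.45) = -6.90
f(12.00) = -143.00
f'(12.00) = -24.00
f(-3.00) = -8.00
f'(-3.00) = 6.00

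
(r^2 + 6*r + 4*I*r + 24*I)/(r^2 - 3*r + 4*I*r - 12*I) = (r + 6)/(r - 3)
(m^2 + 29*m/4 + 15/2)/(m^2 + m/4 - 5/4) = (m + 6)/(m - 1)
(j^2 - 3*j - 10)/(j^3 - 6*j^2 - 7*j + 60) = (j + 2)/(j^2 - j - 12)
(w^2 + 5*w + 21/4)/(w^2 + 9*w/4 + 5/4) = (4*w^2 + 20*w + 21)/(4*w^2 + 9*w + 5)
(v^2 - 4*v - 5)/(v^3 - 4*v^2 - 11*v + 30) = (v + 1)/(v^2 + v - 6)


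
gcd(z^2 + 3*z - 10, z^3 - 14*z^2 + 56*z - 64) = z - 2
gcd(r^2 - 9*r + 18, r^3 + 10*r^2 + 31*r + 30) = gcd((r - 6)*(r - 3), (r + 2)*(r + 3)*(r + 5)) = 1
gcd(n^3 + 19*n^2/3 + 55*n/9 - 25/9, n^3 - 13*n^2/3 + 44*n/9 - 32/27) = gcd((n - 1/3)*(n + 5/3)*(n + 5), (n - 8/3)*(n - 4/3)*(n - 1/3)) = n - 1/3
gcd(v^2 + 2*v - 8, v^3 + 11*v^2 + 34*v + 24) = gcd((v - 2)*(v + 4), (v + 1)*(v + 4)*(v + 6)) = v + 4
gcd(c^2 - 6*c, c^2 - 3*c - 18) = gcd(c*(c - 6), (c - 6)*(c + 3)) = c - 6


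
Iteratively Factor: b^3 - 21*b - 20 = (b + 4)*(b^2 - 4*b - 5) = (b - 5)*(b + 4)*(b + 1)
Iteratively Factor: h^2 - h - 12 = (h - 4)*(h + 3)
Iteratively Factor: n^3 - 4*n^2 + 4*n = (n)*(n^2 - 4*n + 4) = n*(n - 2)*(n - 2)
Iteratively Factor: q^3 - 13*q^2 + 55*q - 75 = (q - 5)*(q^2 - 8*q + 15) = (q - 5)^2*(q - 3)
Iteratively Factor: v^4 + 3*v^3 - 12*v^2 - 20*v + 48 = (v - 2)*(v^3 + 5*v^2 - 2*v - 24) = (v - 2)*(v + 4)*(v^2 + v - 6) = (v - 2)^2*(v + 4)*(v + 3)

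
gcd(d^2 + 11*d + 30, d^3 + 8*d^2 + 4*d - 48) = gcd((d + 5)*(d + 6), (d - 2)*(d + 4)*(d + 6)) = d + 6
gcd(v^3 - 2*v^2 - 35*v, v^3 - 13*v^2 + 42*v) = v^2 - 7*v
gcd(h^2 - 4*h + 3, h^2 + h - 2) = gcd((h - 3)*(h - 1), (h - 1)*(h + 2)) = h - 1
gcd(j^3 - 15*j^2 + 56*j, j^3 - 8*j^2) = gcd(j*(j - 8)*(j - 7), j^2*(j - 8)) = j^2 - 8*j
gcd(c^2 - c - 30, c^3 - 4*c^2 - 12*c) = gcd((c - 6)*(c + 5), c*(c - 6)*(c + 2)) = c - 6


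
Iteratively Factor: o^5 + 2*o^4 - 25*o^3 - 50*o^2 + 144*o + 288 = (o + 2)*(o^4 - 25*o^2 + 144) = (o - 3)*(o + 2)*(o^3 + 3*o^2 - 16*o - 48) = (o - 4)*(o - 3)*(o + 2)*(o^2 + 7*o + 12) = (o - 4)*(o - 3)*(o + 2)*(o + 3)*(o + 4)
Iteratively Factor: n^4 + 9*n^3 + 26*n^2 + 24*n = (n + 3)*(n^3 + 6*n^2 + 8*n) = (n + 2)*(n + 3)*(n^2 + 4*n) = (n + 2)*(n + 3)*(n + 4)*(n)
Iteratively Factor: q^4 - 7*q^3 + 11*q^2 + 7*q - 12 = (q - 3)*(q^3 - 4*q^2 - q + 4) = (q - 3)*(q - 1)*(q^2 - 3*q - 4) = (q - 4)*(q - 3)*(q - 1)*(q + 1)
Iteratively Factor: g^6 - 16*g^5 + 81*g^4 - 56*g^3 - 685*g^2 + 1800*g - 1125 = (g + 3)*(g^5 - 19*g^4 + 138*g^3 - 470*g^2 + 725*g - 375) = (g - 5)*(g + 3)*(g^4 - 14*g^3 + 68*g^2 - 130*g + 75) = (g - 5)^2*(g + 3)*(g^3 - 9*g^2 + 23*g - 15) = (g - 5)^2*(g - 1)*(g + 3)*(g^2 - 8*g + 15) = (g - 5)^3*(g - 1)*(g + 3)*(g - 3)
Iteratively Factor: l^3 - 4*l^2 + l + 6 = (l - 2)*(l^2 - 2*l - 3) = (l - 2)*(l + 1)*(l - 3)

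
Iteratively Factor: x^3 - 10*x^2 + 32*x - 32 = (x - 4)*(x^2 - 6*x + 8) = (x - 4)*(x - 2)*(x - 4)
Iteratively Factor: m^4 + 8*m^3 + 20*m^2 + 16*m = (m + 2)*(m^3 + 6*m^2 + 8*m) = (m + 2)*(m + 4)*(m^2 + 2*m) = m*(m + 2)*(m + 4)*(m + 2)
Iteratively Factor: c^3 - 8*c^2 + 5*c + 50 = (c - 5)*(c^2 - 3*c - 10) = (c - 5)^2*(c + 2)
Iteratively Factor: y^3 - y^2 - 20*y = (y + 4)*(y^2 - 5*y) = y*(y + 4)*(y - 5)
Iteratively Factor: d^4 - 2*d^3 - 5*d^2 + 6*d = (d)*(d^3 - 2*d^2 - 5*d + 6) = d*(d + 2)*(d^2 - 4*d + 3) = d*(d - 3)*(d + 2)*(d - 1)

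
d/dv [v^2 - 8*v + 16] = 2*v - 8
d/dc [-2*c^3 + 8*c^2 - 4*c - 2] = -6*c^2 + 16*c - 4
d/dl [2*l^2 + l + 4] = 4*l + 1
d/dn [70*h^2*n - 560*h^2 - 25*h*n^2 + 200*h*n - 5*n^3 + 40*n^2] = 70*h^2 - 50*h*n + 200*h - 15*n^2 + 80*n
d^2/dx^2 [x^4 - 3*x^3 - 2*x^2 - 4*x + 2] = 12*x^2 - 18*x - 4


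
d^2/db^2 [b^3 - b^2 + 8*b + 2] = 6*b - 2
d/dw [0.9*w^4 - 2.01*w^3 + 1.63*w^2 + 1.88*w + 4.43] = 3.6*w^3 - 6.03*w^2 + 3.26*w + 1.88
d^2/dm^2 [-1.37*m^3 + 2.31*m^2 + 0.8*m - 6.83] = 4.62 - 8.22*m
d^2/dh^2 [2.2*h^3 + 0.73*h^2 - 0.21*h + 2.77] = 13.2*h + 1.46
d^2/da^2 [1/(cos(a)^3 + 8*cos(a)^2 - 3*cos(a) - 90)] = (9*sin(a)^6 - 88*sin(a)^4*cos(a) - 265*sin(a)^4 + 3026*sin(a)^2 + 329*cos(a)/2 - 393*cos(3*a)/2 - 1312)/((cos(a) - 3)^3*(cos(a) + 5)^3*(cos(a) + 6)^3)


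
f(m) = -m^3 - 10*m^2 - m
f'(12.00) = -673.00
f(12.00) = -3180.00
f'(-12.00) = -193.00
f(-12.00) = 300.00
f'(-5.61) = 16.78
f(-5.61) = -132.55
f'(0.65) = -15.27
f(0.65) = -5.15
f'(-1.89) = 26.08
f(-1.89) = -27.08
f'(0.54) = -12.67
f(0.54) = -3.61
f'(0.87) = -20.67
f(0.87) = -9.10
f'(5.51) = -202.28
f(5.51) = -476.40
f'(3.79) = -119.89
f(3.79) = -201.87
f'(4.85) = -168.57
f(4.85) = -354.16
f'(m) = -3*m^2 - 20*m - 1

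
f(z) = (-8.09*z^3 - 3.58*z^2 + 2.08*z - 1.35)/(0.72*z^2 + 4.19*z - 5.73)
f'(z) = (-1.44*z - 4.19)*(-8.09*z^3 - 3.58*z^2 + 2.08*z - 1.35)/(0.72*z^2 + 4.19*z - 5.73)^2 + (-24.27*z^2 - 7.16*z + 2.08)/(0.72*z^2 + 4.19*z - 5.73)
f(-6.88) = -5141.29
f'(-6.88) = 63999.22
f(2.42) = -15.29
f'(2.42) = -4.64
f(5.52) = -37.11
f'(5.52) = -8.30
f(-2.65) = -10.07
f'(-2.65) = 12.36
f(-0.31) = 0.30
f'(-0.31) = -0.12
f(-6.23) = -463.67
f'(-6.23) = 800.38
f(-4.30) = -54.31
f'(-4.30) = 50.28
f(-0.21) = 0.28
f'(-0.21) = -0.21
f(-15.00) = 283.30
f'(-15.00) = -4.49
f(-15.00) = 283.30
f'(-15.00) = -4.49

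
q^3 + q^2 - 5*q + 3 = (q - 1)^2*(q + 3)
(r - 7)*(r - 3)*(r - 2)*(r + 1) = r^4 - 11*r^3 + 29*r^2 - r - 42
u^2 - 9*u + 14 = (u - 7)*(u - 2)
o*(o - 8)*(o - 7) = o^3 - 15*o^2 + 56*o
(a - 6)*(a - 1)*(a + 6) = a^3 - a^2 - 36*a + 36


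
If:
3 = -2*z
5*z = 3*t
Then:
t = -5/2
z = -3/2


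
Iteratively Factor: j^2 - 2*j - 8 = (j + 2)*(j - 4)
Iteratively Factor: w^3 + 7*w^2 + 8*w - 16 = (w - 1)*(w^2 + 8*w + 16) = (w - 1)*(w + 4)*(w + 4)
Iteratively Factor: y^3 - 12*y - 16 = (y + 2)*(y^2 - 2*y - 8) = (y + 2)^2*(y - 4)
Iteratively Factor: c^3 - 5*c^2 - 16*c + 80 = (c + 4)*(c^2 - 9*c + 20) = (c - 4)*(c + 4)*(c - 5)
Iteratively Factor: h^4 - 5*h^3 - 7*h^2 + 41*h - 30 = (h - 5)*(h^3 - 7*h + 6) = (h - 5)*(h - 2)*(h^2 + 2*h - 3) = (h - 5)*(h - 2)*(h + 3)*(h - 1)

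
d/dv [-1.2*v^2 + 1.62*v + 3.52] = 1.62 - 2.4*v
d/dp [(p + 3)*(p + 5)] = 2*p + 8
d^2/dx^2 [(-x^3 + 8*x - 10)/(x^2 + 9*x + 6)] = 2*(-67*x^3 - 192*x^2 - 522*x - 1182)/(x^6 + 27*x^5 + 261*x^4 + 1053*x^3 + 1566*x^2 + 972*x + 216)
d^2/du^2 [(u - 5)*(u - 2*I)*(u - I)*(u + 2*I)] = 12*u^2 + 6*u*(-5 - I) + 8 + 10*I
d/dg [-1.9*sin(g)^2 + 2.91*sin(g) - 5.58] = (2.91 - 3.8*sin(g))*cos(g)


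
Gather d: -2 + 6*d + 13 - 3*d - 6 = 3*d + 5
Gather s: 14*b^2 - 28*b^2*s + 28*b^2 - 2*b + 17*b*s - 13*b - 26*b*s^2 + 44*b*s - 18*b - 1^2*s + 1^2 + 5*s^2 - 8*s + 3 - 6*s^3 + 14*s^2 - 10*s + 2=42*b^2 - 33*b - 6*s^3 + s^2*(19 - 26*b) + s*(-28*b^2 + 61*b - 19) + 6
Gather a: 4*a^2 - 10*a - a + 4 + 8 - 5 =4*a^2 - 11*a + 7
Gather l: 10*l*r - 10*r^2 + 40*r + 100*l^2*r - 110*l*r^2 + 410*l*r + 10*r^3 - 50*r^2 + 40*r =100*l^2*r + l*(-110*r^2 + 420*r) + 10*r^3 - 60*r^2 + 80*r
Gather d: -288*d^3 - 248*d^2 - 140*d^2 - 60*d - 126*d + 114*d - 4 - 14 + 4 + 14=-288*d^3 - 388*d^2 - 72*d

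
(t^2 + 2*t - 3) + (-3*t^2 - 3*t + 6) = -2*t^2 - t + 3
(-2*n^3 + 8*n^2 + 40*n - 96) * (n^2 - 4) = -2*n^5 + 8*n^4 + 48*n^3 - 128*n^2 - 160*n + 384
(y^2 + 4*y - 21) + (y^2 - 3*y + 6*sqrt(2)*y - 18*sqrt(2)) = 2*y^2 + y + 6*sqrt(2)*y - 18*sqrt(2) - 21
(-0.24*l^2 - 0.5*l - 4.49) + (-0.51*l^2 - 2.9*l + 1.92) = -0.75*l^2 - 3.4*l - 2.57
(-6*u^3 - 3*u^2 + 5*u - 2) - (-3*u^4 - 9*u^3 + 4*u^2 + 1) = 3*u^4 + 3*u^3 - 7*u^2 + 5*u - 3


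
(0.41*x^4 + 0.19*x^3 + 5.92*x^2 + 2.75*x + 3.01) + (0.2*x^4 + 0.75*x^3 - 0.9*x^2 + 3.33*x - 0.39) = 0.61*x^4 + 0.94*x^3 + 5.02*x^2 + 6.08*x + 2.62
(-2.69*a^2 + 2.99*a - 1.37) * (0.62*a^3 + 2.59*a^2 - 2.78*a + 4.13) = -1.6678*a^5 - 5.1133*a^4 + 14.3729*a^3 - 22.9702*a^2 + 16.1573*a - 5.6581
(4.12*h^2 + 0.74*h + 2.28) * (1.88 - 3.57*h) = -14.7084*h^3 + 5.1038*h^2 - 6.7484*h + 4.2864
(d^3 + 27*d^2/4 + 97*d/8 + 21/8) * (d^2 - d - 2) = d^5 + 23*d^4/4 + 27*d^3/8 - 23*d^2 - 215*d/8 - 21/4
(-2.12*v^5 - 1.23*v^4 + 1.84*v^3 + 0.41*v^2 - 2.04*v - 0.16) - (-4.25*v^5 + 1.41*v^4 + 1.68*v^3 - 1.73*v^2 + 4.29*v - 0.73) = 2.13*v^5 - 2.64*v^4 + 0.16*v^3 + 2.14*v^2 - 6.33*v + 0.57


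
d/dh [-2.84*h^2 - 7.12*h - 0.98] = -5.68*h - 7.12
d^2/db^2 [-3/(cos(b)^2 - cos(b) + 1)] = 3*(-4*sin(b)^4 - sin(b)^2 - 19*cos(b)/4 + 3*cos(3*b)/4 + 5)/(sin(b)^2 + cos(b) - 2)^3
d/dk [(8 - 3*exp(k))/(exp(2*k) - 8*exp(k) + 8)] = (3*exp(2*k) - 16*exp(k) + 40)*exp(k)/(exp(4*k) - 16*exp(3*k) + 80*exp(2*k) - 128*exp(k) + 64)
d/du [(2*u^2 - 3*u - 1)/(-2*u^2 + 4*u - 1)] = (2*u^2 - 8*u + 7)/(4*u^4 - 16*u^3 + 20*u^2 - 8*u + 1)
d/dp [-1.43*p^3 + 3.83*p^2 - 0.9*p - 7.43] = -4.29*p^2 + 7.66*p - 0.9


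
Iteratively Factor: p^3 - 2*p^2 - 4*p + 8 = (p + 2)*(p^2 - 4*p + 4) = (p - 2)*(p + 2)*(p - 2)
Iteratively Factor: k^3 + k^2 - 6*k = (k + 3)*(k^2 - 2*k) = k*(k + 3)*(k - 2)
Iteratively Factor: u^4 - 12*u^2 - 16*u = (u + 2)*(u^3 - 2*u^2 - 8*u) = (u + 2)^2*(u^2 - 4*u) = (u - 4)*(u + 2)^2*(u)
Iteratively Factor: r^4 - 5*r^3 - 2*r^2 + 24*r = (r + 2)*(r^3 - 7*r^2 + 12*r) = (r - 4)*(r + 2)*(r^2 - 3*r) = (r - 4)*(r - 3)*(r + 2)*(r)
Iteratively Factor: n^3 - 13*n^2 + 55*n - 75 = (n - 3)*(n^2 - 10*n + 25) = (n - 5)*(n - 3)*(n - 5)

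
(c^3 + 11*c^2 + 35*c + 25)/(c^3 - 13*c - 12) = (c^2 + 10*c + 25)/(c^2 - c - 12)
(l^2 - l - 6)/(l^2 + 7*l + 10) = (l - 3)/(l + 5)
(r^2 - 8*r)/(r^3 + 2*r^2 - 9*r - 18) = r*(r - 8)/(r^3 + 2*r^2 - 9*r - 18)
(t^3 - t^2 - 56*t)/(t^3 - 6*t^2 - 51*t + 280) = t/(t - 5)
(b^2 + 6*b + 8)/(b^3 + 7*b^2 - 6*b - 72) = (b + 2)/(b^2 + 3*b - 18)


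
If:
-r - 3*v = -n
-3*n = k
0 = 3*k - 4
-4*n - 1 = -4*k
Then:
No Solution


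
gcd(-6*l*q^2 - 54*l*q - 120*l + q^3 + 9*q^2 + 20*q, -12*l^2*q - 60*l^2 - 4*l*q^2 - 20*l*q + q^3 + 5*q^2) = -6*l*q - 30*l + q^2 + 5*q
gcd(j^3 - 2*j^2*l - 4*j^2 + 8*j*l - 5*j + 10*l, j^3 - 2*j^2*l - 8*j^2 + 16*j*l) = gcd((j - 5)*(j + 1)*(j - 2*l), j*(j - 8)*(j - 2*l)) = j - 2*l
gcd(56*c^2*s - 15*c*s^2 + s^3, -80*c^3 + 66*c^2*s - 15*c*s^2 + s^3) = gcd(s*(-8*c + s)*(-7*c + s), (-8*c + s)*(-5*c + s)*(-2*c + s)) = -8*c + s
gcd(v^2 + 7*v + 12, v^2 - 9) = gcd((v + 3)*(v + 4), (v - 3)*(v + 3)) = v + 3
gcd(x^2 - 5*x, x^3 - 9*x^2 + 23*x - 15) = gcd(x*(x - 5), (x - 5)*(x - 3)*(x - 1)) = x - 5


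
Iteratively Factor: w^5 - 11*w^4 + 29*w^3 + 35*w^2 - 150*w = (w - 5)*(w^4 - 6*w^3 - w^2 + 30*w) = w*(w - 5)*(w^3 - 6*w^2 - w + 30) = w*(w - 5)*(w - 3)*(w^2 - 3*w - 10) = w*(w - 5)^2*(w - 3)*(w + 2)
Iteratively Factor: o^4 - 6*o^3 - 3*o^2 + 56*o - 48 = (o - 4)*(o^3 - 2*o^2 - 11*o + 12) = (o - 4)*(o + 3)*(o^2 - 5*o + 4) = (o - 4)^2*(o + 3)*(o - 1)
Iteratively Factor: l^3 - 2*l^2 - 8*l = (l + 2)*(l^2 - 4*l) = (l - 4)*(l + 2)*(l)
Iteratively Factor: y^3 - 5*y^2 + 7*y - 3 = (y - 1)*(y^2 - 4*y + 3) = (y - 1)^2*(y - 3)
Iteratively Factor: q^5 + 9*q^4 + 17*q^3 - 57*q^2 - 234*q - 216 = (q + 4)*(q^4 + 5*q^3 - 3*q^2 - 45*q - 54) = (q + 3)*(q + 4)*(q^3 + 2*q^2 - 9*q - 18) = (q + 3)^2*(q + 4)*(q^2 - q - 6) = (q - 3)*(q + 3)^2*(q + 4)*(q + 2)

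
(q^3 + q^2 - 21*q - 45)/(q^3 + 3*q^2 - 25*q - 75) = (q + 3)/(q + 5)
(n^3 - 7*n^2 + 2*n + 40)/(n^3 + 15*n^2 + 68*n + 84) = (n^2 - 9*n + 20)/(n^2 + 13*n + 42)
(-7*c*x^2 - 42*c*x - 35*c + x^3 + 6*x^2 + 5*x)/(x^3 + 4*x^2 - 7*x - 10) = (-7*c + x)/(x - 2)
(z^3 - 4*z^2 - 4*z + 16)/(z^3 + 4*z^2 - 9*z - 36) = (z^3 - 4*z^2 - 4*z + 16)/(z^3 + 4*z^2 - 9*z - 36)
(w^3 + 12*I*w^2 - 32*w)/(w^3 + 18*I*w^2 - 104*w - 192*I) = w/(w + 6*I)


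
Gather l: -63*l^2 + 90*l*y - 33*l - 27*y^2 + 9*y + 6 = -63*l^2 + l*(90*y - 33) - 27*y^2 + 9*y + 6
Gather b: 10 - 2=8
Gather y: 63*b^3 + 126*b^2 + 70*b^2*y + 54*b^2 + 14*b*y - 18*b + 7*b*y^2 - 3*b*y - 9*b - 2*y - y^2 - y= 63*b^3 + 180*b^2 - 27*b + y^2*(7*b - 1) + y*(70*b^2 + 11*b - 3)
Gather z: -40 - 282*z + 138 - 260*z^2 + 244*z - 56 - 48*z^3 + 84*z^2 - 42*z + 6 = -48*z^3 - 176*z^2 - 80*z + 48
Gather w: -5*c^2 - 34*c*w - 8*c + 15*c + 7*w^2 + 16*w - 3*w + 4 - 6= -5*c^2 + 7*c + 7*w^2 + w*(13 - 34*c) - 2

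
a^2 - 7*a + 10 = (a - 5)*(a - 2)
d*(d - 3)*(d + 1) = d^3 - 2*d^2 - 3*d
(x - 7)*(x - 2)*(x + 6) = x^3 - 3*x^2 - 40*x + 84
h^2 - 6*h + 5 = (h - 5)*(h - 1)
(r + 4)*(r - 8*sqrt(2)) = r^2 - 8*sqrt(2)*r + 4*r - 32*sqrt(2)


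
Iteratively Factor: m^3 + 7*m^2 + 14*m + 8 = (m + 2)*(m^2 + 5*m + 4) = (m + 1)*(m + 2)*(m + 4)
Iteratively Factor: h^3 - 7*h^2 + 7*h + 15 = (h - 5)*(h^2 - 2*h - 3) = (h - 5)*(h + 1)*(h - 3)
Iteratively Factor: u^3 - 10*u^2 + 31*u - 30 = (u - 2)*(u^2 - 8*u + 15) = (u - 5)*(u - 2)*(u - 3)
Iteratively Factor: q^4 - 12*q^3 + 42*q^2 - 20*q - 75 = (q - 5)*(q^3 - 7*q^2 + 7*q + 15) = (q - 5)*(q - 3)*(q^2 - 4*q - 5) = (q - 5)*(q - 3)*(q + 1)*(q - 5)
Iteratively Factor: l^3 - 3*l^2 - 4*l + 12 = (l + 2)*(l^2 - 5*l + 6) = (l - 3)*(l + 2)*(l - 2)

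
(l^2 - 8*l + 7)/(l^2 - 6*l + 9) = (l^2 - 8*l + 7)/(l^2 - 6*l + 9)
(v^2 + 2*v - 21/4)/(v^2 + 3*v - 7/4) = (2*v - 3)/(2*v - 1)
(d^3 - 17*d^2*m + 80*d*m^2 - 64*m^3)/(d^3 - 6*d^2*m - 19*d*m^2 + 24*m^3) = (d - 8*m)/(d + 3*m)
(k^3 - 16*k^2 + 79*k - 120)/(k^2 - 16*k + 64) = (k^2 - 8*k + 15)/(k - 8)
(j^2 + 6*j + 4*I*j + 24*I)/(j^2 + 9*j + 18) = (j + 4*I)/(j + 3)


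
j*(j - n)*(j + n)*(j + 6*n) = j^4 + 6*j^3*n - j^2*n^2 - 6*j*n^3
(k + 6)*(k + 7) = k^2 + 13*k + 42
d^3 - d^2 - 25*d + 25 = (d - 5)*(d - 1)*(d + 5)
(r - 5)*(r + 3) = r^2 - 2*r - 15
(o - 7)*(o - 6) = o^2 - 13*o + 42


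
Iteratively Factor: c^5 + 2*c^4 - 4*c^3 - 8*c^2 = (c - 2)*(c^4 + 4*c^3 + 4*c^2) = c*(c - 2)*(c^3 + 4*c^2 + 4*c) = c*(c - 2)*(c + 2)*(c^2 + 2*c) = c*(c - 2)*(c + 2)^2*(c)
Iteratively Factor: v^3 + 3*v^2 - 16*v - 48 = (v + 4)*(v^2 - v - 12) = (v + 3)*(v + 4)*(v - 4)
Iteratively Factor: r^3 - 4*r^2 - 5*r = (r)*(r^2 - 4*r - 5) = r*(r - 5)*(r + 1)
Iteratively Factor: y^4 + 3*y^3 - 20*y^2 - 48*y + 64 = (y + 4)*(y^3 - y^2 - 16*y + 16) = (y + 4)^2*(y^2 - 5*y + 4) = (y - 4)*(y + 4)^2*(y - 1)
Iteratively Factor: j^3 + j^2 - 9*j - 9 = (j - 3)*(j^2 + 4*j + 3) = (j - 3)*(j + 3)*(j + 1)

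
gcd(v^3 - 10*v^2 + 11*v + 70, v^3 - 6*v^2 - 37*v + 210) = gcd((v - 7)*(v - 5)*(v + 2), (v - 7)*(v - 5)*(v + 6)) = v^2 - 12*v + 35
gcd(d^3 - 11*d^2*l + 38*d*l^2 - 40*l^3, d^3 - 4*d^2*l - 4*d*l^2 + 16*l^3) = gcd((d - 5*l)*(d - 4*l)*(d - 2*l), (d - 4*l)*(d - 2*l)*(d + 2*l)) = d^2 - 6*d*l + 8*l^2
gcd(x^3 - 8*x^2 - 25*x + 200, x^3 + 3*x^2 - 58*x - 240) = x^2 - 3*x - 40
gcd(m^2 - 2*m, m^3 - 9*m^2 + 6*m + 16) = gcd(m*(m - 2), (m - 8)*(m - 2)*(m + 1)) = m - 2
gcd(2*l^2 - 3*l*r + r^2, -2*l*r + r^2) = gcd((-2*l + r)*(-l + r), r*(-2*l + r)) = -2*l + r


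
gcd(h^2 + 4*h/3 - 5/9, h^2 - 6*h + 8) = 1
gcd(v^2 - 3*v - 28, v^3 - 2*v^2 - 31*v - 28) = v^2 - 3*v - 28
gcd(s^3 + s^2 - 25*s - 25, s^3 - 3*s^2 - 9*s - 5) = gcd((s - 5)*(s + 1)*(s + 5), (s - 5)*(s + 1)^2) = s^2 - 4*s - 5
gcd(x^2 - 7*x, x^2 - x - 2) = 1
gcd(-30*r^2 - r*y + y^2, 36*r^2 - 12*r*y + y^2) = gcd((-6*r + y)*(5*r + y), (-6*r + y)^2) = -6*r + y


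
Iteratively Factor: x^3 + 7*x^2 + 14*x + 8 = (x + 4)*(x^2 + 3*x + 2) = (x + 2)*(x + 4)*(x + 1)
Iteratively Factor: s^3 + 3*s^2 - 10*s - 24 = (s + 2)*(s^2 + s - 12) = (s + 2)*(s + 4)*(s - 3)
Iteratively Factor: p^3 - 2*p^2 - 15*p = (p - 5)*(p^2 + 3*p) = (p - 5)*(p + 3)*(p)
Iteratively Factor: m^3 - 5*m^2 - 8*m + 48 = (m - 4)*(m^2 - m - 12) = (m - 4)*(m + 3)*(m - 4)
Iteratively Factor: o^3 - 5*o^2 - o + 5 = (o + 1)*(o^2 - 6*o + 5) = (o - 1)*(o + 1)*(o - 5)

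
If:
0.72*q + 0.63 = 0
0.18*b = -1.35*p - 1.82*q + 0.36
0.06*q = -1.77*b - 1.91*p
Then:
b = -1.79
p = 1.68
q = -0.88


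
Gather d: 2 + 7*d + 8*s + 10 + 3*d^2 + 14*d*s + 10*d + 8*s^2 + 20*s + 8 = 3*d^2 + d*(14*s + 17) + 8*s^2 + 28*s + 20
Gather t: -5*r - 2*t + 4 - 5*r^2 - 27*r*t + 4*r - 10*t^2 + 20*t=-5*r^2 - r - 10*t^2 + t*(18 - 27*r) + 4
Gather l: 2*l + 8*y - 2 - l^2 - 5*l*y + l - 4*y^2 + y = -l^2 + l*(3 - 5*y) - 4*y^2 + 9*y - 2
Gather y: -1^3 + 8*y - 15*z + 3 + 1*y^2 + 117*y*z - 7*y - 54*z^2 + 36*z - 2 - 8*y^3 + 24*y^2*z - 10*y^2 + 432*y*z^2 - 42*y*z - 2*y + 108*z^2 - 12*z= -8*y^3 + y^2*(24*z - 9) + y*(432*z^2 + 75*z - 1) + 54*z^2 + 9*z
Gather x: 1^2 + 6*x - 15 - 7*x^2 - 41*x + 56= -7*x^2 - 35*x + 42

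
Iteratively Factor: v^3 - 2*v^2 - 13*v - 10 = (v - 5)*(v^2 + 3*v + 2) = (v - 5)*(v + 1)*(v + 2)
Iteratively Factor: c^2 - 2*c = (c)*(c - 2)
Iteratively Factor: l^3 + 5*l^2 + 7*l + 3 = (l + 1)*(l^2 + 4*l + 3) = (l + 1)^2*(l + 3)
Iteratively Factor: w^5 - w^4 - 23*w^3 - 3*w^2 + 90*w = (w - 5)*(w^4 + 4*w^3 - 3*w^2 - 18*w) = w*(w - 5)*(w^3 + 4*w^2 - 3*w - 18) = w*(w - 5)*(w + 3)*(w^2 + w - 6) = w*(w - 5)*(w + 3)^2*(w - 2)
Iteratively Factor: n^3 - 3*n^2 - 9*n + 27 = (n - 3)*(n^2 - 9) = (n - 3)*(n + 3)*(n - 3)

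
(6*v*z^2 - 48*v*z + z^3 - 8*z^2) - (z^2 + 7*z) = 6*v*z^2 - 48*v*z + z^3 - 9*z^2 - 7*z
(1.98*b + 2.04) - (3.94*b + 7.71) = -1.96*b - 5.67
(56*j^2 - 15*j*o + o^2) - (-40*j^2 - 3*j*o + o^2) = 96*j^2 - 12*j*o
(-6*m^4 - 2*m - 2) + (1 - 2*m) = -6*m^4 - 4*m - 1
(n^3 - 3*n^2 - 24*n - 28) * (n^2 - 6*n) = n^5 - 9*n^4 - 6*n^3 + 116*n^2 + 168*n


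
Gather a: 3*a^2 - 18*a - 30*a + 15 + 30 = 3*a^2 - 48*a + 45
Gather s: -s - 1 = -s - 1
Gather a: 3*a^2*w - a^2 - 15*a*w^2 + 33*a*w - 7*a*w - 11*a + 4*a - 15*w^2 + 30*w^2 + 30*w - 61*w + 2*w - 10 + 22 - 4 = a^2*(3*w - 1) + a*(-15*w^2 + 26*w - 7) + 15*w^2 - 29*w + 8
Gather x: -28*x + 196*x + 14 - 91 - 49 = 168*x - 126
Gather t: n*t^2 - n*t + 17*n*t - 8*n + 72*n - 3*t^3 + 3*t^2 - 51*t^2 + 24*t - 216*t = 64*n - 3*t^3 + t^2*(n - 48) + t*(16*n - 192)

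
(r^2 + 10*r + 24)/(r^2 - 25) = (r^2 + 10*r + 24)/(r^2 - 25)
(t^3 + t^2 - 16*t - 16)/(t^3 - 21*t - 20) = (t - 4)/(t - 5)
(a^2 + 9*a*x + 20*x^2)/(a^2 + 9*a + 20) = (a^2 + 9*a*x + 20*x^2)/(a^2 + 9*a + 20)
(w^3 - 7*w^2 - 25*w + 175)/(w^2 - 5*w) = w - 2 - 35/w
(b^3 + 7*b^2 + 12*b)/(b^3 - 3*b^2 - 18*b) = (b + 4)/(b - 6)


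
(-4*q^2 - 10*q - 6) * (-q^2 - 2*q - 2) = 4*q^4 + 18*q^3 + 34*q^2 + 32*q + 12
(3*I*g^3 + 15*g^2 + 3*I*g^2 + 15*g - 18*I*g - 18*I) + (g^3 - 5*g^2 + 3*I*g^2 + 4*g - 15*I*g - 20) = g^3 + 3*I*g^3 + 10*g^2 + 6*I*g^2 + 19*g - 33*I*g - 20 - 18*I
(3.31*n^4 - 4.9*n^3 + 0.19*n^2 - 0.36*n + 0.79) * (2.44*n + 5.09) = 8.0764*n^5 + 4.8919*n^4 - 24.4774*n^3 + 0.0887*n^2 + 0.0952000000000002*n + 4.0211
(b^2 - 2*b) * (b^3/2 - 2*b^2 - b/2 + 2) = b^5/2 - 3*b^4 + 7*b^3/2 + 3*b^2 - 4*b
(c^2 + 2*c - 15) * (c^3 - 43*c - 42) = c^5 + 2*c^4 - 58*c^3 - 128*c^2 + 561*c + 630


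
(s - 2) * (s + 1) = s^2 - s - 2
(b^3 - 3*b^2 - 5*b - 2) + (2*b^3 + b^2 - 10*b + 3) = 3*b^3 - 2*b^2 - 15*b + 1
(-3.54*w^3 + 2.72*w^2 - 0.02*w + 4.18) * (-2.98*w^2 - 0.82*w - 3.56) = 10.5492*w^5 - 5.2028*w^4 + 10.4316*w^3 - 22.1232*w^2 - 3.3564*w - 14.8808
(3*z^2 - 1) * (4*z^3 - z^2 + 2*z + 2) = 12*z^5 - 3*z^4 + 2*z^3 + 7*z^2 - 2*z - 2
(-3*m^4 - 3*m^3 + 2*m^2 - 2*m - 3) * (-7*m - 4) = 21*m^5 + 33*m^4 - 2*m^3 + 6*m^2 + 29*m + 12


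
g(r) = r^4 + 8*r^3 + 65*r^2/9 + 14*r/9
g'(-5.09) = 22.34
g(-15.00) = 25226.67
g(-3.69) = -123.95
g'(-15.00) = -8315.11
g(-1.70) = -12.72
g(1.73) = 74.69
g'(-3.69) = 74.07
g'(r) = 4*r^3 + 24*r^2 + 130*r/9 + 14/9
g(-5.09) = -204.55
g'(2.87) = 335.26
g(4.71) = 1495.58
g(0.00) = 0.00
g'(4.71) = 1019.96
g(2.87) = 320.92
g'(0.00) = 1.56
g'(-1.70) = 26.71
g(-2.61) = -50.69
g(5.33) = 2231.89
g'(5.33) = 1366.04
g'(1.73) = 119.08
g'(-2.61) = 56.23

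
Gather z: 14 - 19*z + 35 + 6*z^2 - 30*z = 6*z^2 - 49*z + 49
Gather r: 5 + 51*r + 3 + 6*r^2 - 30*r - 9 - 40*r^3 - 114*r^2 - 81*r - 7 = -40*r^3 - 108*r^2 - 60*r - 8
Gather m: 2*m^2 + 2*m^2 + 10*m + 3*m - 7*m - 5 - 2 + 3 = 4*m^2 + 6*m - 4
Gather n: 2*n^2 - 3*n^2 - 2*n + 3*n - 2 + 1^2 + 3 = -n^2 + n + 2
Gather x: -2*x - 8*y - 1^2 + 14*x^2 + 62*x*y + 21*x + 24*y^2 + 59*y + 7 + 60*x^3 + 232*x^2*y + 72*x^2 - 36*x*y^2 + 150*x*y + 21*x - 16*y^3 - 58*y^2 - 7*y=60*x^3 + x^2*(232*y + 86) + x*(-36*y^2 + 212*y + 40) - 16*y^3 - 34*y^2 + 44*y + 6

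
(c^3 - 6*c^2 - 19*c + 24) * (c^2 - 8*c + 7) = c^5 - 14*c^4 + 36*c^3 + 134*c^2 - 325*c + 168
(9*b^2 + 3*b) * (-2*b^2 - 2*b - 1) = -18*b^4 - 24*b^3 - 15*b^2 - 3*b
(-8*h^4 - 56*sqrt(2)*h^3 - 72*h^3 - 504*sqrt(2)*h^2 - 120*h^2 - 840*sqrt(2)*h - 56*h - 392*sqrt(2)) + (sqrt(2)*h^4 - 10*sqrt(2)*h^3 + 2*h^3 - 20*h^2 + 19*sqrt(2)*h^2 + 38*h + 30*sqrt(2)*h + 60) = -8*h^4 + sqrt(2)*h^4 - 66*sqrt(2)*h^3 - 70*h^3 - 485*sqrt(2)*h^2 - 140*h^2 - 810*sqrt(2)*h - 18*h - 392*sqrt(2) + 60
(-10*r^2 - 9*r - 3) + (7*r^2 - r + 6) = -3*r^2 - 10*r + 3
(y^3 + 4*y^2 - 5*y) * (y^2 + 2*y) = y^5 + 6*y^4 + 3*y^3 - 10*y^2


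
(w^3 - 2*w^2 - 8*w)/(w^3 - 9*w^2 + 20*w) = (w + 2)/(w - 5)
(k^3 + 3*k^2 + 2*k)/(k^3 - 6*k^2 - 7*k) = (k + 2)/(k - 7)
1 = 1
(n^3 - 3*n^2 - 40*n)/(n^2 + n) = (n^2 - 3*n - 40)/(n + 1)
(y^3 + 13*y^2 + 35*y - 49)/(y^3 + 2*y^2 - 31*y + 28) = (y + 7)/(y - 4)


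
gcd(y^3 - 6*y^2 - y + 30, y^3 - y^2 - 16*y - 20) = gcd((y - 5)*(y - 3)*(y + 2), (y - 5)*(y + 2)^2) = y^2 - 3*y - 10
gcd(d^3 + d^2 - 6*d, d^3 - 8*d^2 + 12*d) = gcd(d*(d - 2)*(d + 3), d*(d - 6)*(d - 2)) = d^2 - 2*d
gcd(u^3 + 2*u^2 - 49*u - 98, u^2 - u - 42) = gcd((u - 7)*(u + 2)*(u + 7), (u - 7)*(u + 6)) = u - 7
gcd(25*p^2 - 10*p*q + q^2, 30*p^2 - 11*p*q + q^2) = 5*p - q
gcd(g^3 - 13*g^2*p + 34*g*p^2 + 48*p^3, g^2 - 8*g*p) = -g + 8*p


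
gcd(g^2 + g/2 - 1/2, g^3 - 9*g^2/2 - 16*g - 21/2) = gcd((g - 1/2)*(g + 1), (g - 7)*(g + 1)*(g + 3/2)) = g + 1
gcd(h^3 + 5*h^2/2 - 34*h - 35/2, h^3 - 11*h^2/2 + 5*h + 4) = h + 1/2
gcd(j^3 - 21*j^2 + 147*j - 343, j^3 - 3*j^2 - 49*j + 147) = j - 7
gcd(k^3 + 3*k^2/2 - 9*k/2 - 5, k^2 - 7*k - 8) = k + 1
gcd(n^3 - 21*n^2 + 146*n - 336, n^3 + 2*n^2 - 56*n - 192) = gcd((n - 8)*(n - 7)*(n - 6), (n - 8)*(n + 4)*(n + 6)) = n - 8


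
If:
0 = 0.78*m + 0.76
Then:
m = -0.97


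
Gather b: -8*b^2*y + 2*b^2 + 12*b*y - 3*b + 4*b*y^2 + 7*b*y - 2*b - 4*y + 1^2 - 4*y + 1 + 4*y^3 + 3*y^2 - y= b^2*(2 - 8*y) + b*(4*y^2 + 19*y - 5) + 4*y^3 + 3*y^2 - 9*y + 2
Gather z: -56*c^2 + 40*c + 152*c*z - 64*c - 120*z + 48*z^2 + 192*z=-56*c^2 - 24*c + 48*z^2 + z*(152*c + 72)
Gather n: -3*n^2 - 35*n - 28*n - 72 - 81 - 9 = -3*n^2 - 63*n - 162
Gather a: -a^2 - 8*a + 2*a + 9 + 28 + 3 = -a^2 - 6*a + 40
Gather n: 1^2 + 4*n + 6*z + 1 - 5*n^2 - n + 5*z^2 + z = -5*n^2 + 3*n + 5*z^2 + 7*z + 2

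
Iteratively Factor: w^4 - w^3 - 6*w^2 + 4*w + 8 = (w - 2)*(w^3 + w^2 - 4*w - 4) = (w - 2)*(w + 1)*(w^2 - 4) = (w - 2)*(w + 1)*(w + 2)*(w - 2)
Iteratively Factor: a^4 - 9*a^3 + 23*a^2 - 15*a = (a - 3)*(a^3 - 6*a^2 + 5*a) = (a - 3)*(a - 1)*(a^2 - 5*a) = (a - 5)*(a - 3)*(a - 1)*(a)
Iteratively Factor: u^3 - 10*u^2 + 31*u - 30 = (u - 3)*(u^2 - 7*u + 10) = (u - 5)*(u - 3)*(u - 2)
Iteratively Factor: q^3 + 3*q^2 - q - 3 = (q + 3)*(q^2 - 1) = (q + 1)*(q + 3)*(q - 1)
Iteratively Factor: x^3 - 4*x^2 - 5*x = (x)*(x^2 - 4*x - 5) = x*(x + 1)*(x - 5)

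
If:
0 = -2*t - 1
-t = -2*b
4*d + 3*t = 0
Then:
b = -1/4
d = 3/8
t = -1/2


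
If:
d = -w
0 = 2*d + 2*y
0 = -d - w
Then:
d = -y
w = y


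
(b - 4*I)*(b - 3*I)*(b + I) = b^3 - 6*I*b^2 - 5*b - 12*I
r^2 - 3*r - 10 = (r - 5)*(r + 2)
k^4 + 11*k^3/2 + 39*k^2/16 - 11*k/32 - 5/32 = (k - 1/4)*(k + 1/4)*(k + 1/2)*(k + 5)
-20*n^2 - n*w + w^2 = (-5*n + w)*(4*n + w)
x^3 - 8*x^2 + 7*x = x*(x - 7)*(x - 1)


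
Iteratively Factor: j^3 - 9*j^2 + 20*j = (j)*(j^2 - 9*j + 20) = j*(j - 5)*(j - 4)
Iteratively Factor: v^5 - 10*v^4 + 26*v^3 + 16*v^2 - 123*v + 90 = (v - 1)*(v^4 - 9*v^3 + 17*v^2 + 33*v - 90) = (v - 3)*(v - 1)*(v^3 - 6*v^2 - v + 30) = (v - 3)^2*(v - 1)*(v^2 - 3*v - 10) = (v - 3)^2*(v - 1)*(v + 2)*(v - 5)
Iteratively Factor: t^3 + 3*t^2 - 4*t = (t + 4)*(t^2 - t) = (t - 1)*(t + 4)*(t)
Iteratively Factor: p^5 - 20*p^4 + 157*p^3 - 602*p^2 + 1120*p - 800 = (p - 5)*(p^4 - 15*p^3 + 82*p^2 - 192*p + 160) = (p - 5)^2*(p^3 - 10*p^2 + 32*p - 32) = (p - 5)^2*(p - 2)*(p^2 - 8*p + 16) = (p - 5)^2*(p - 4)*(p - 2)*(p - 4)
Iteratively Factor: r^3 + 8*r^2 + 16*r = (r + 4)*(r^2 + 4*r) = (r + 4)^2*(r)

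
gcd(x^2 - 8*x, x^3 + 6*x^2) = x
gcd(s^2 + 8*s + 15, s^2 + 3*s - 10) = s + 5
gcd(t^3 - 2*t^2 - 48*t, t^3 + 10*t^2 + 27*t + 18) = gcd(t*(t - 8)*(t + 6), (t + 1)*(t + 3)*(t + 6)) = t + 6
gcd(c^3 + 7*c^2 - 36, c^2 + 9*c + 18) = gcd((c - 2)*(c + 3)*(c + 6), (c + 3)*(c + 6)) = c^2 + 9*c + 18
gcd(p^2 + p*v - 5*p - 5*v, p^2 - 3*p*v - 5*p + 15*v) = p - 5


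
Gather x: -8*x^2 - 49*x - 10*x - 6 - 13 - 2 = -8*x^2 - 59*x - 21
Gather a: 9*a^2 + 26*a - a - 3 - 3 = 9*a^2 + 25*a - 6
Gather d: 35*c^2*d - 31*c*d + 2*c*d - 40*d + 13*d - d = d*(35*c^2 - 29*c - 28)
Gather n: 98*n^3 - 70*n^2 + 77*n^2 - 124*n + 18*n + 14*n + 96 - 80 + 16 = 98*n^3 + 7*n^2 - 92*n + 32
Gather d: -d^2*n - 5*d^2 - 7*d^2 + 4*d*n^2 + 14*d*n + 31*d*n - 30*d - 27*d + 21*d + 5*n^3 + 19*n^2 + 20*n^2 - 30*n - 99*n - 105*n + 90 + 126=d^2*(-n - 12) + d*(4*n^2 + 45*n - 36) + 5*n^3 + 39*n^2 - 234*n + 216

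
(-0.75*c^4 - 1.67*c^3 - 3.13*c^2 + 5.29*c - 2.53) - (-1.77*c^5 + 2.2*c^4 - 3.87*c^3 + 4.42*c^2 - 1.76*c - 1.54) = 1.77*c^5 - 2.95*c^4 + 2.2*c^3 - 7.55*c^2 + 7.05*c - 0.99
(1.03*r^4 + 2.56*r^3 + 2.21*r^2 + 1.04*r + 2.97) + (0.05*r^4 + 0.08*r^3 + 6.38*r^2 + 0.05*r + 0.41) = 1.08*r^4 + 2.64*r^3 + 8.59*r^2 + 1.09*r + 3.38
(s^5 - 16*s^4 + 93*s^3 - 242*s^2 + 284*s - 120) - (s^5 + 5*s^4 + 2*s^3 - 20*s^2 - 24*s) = -21*s^4 + 91*s^3 - 222*s^2 + 308*s - 120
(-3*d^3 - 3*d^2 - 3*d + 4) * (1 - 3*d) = 9*d^4 + 6*d^3 + 6*d^2 - 15*d + 4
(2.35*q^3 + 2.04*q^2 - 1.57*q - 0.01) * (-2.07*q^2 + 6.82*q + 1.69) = -4.8645*q^5 + 11.8042*q^4 + 21.1342*q^3 - 7.2391*q^2 - 2.7215*q - 0.0169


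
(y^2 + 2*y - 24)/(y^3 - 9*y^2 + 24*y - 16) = (y + 6)/(y^2 - 5*y + 4)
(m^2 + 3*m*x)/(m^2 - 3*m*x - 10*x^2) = m*(-m - 3*x)/(-m^2 + 3*m*x + 10*x^2)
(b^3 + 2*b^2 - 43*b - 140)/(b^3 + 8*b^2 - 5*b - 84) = (b^2 - 2*b - 35)/(b^2 + 4*b - 21)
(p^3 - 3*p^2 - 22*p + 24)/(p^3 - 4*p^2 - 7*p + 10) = (p^2 - 2*p - 24)/(p^2 - 3*p - 10)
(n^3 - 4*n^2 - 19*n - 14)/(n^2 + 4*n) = (n^3 - 4*n^2 - 19*n - 14)/(n*(n + 4))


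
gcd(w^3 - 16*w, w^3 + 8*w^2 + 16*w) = w^2 + 4*w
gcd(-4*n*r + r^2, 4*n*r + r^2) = r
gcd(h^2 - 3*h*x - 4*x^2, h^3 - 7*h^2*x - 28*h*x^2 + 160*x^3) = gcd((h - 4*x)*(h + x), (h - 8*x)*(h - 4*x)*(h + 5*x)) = -h + 4*x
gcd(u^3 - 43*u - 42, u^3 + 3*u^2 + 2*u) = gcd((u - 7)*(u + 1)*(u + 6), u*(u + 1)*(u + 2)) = u + 1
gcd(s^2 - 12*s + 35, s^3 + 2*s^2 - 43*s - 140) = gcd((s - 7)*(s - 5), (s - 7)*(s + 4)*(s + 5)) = s - 7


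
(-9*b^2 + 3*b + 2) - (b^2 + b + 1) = -10*b^2 + 2*b + 1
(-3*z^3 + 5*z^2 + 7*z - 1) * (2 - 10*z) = 30*z^4 - 56*z^3 - 60*z^2 + 24*z - 2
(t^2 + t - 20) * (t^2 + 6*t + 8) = t^4 + 7*t^3 - 6*t^2 - 112*t - 160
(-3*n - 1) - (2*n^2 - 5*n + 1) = -2*n^2 + 2*n - 2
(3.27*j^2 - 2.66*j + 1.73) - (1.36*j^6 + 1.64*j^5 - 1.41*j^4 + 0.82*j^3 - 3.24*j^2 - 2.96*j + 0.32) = -1.36*j^6 - 1.64*j^5 + 1.41*j^4 - 0.82*j^3 + 6.51*j^2 + 0.3*j + 1.41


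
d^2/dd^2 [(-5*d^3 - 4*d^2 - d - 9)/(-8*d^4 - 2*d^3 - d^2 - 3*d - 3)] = 2*(320*d^9 + 768*d^8 + 456*d^7 + 5022*d^6 + 90*d^5 - 606*d^4 + 181*d^3 - 1044*d^2 + 45*d + 81)/(512*d^12 + 384*d^11 + 288*d^10 + 680*d^9 + 900*d^8 + 474*d^7 + 433*d^6 + 531*d^5 + 360*d^4 + 135*d^3 + 108*d^2 + 81*d + 27)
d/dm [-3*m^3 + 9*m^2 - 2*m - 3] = -9*m^2 + 18*m - 2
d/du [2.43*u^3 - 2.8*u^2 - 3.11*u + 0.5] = 7.29*u^2 - 5.6*u - 3.11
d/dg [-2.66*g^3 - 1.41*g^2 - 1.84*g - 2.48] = -7.98*g^2 - 2.82*g - 1.84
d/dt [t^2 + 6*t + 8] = 2*t + 6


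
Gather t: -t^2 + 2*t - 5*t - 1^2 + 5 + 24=-t^2 - 3*t + 28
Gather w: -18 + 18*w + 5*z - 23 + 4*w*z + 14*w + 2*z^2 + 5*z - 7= w*(4*z + 32) + 2*z^2 + 10*z - 48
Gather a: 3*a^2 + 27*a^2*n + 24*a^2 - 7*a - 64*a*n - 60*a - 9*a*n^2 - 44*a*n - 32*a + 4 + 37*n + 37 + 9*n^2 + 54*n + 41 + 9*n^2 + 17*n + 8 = a^2*(27*n + 27) + a*(-9*n^2 - 108*n - 99) + 18*n^2 + 108*n + 90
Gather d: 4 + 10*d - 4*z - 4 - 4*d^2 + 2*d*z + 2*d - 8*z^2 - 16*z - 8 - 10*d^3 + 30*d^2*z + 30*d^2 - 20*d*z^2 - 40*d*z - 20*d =-10*d^3 + d^2*(30*z + 26) + d*(-20*z^2 - 38*z - 8) - 8*z^2 - 20*z - 8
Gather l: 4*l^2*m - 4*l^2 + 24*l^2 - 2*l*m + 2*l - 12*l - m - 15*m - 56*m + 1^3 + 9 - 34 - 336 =l^2*(4*m + 20) + l*(-2*m - 10) - 72*m - 360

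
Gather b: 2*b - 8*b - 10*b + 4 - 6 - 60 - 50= -16*b - 112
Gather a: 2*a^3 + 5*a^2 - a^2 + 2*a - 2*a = 2*a^3 + 4*a^2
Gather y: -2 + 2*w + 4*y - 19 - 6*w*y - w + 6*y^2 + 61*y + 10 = w + 6*y^2 + y*(65 - 6*w) - 11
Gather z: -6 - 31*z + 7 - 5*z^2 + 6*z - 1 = -5*z^2 - 25*z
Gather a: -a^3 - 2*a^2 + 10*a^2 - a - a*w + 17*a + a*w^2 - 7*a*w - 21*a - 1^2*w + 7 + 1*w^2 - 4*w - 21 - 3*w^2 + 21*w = -a^3 + 8*a^2 + a*(w^2 - 8*w - 5) - 2*w^2 + 16*w - 14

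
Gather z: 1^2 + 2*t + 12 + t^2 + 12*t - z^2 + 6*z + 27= t^2 + 14*t - z^2 + 6*z + 40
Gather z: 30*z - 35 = 30*z - 35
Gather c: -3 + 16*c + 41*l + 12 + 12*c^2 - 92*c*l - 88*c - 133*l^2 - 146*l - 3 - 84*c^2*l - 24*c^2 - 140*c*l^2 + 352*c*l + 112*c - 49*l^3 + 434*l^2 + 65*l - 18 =c^2*(-84*l - 12) + c*(-140*l^2 + 260*l + 40) - 49*l^3 + 301*l^2 - 40*l - 12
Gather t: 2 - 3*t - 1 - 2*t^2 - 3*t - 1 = -2*t^2 - 6*t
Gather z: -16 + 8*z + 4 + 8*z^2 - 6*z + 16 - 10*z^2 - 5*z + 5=-2*z^2 - 3*z + 9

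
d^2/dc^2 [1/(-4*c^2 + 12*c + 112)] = (-c^2 + 3*c + (2*c - 3)^2 + 28)/(2*(-c^2 + 3*c + 28)^3)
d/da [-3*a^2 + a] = 1 - 6*a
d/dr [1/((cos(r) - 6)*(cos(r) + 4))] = 2*(cos(r) - 1)*sin(r)/((cos(r) - 6)^2*(cos(r) + 4)^2)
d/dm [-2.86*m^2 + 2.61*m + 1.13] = 2.61 - 5.72*m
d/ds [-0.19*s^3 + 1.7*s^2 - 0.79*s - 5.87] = -0.57*s^2 + 3.4*s - 0.79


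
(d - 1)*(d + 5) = d^2 + 4*d - 5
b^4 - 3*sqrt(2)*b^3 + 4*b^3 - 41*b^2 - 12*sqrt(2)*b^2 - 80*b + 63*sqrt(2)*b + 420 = (b - 3)*(b + 7)*(b - 5*sqrt(2))*(b + 2*sqrt(2))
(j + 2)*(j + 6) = j^2 + 8*j + 12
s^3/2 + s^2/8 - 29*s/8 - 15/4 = (s/2 + 1)*(s - 3)*(s + 5/4)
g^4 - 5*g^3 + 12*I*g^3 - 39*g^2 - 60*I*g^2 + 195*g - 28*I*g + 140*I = (g - 5)*(g + I)*(g + 4*I)*(g + 7*I)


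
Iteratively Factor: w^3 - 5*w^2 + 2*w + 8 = (w + 1)*(w^2 - 6*w + 8) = (w - 2)*(w + 1)*(w - 4)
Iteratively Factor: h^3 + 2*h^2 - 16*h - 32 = (h + 2)*(h^2 - 16) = (h - 4)*(h + 2)*(h + 4)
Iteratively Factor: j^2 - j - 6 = (j - 3)*(j + 2)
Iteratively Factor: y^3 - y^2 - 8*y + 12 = (y - 2)*(y^2 + y - 6) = (y - 2)^2*(y + 3)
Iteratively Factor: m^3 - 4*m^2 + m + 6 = (m - 2)*(m^2 - 2*m - 3) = (m - 3)*(m - 2)*(m + 1)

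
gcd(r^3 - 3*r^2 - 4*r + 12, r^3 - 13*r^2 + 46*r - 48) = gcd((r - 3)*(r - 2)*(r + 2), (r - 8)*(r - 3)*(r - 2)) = r^2 - 5*r + 6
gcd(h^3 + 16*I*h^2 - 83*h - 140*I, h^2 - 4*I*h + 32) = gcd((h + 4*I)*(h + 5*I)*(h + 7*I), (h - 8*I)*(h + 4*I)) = h + 4*I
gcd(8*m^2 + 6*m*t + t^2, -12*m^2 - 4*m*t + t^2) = 2*m + t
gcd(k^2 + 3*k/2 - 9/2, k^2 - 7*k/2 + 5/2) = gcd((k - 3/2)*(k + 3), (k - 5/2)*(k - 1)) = 1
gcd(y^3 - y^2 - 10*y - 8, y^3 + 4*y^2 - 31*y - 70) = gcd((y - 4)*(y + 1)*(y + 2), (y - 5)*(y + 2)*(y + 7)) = y + 2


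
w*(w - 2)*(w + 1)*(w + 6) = w^4 + 5*w^3 - 8*w^2 - 12*w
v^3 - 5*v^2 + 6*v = v*(v - 3)*(v - 2)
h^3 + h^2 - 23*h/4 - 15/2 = (h - 5/2)*(h + 3/2)*(h + 2)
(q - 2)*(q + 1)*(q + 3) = q^3 + 2*q^2 - 5*q - 6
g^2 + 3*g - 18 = (g - 3)*(g + 6)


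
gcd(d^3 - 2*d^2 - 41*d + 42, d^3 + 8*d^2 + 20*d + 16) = 1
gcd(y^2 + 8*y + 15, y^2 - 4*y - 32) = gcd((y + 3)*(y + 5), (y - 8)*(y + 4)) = 1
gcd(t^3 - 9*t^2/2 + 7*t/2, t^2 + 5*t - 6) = t - 1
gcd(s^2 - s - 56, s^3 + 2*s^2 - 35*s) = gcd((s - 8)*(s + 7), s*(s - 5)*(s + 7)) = s + 7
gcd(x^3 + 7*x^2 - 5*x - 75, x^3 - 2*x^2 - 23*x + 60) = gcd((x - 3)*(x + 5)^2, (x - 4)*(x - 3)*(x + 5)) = x^2 + 2*x - 15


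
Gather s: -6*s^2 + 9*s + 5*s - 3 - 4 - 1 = -6*s^2 + 14*s - 8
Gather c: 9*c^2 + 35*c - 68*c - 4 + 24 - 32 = 9*c^2 - 33*c - 12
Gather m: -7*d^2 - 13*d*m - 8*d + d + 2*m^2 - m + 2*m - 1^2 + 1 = -7*d^2 - 7*d + 2*m^2 + m*(1 - 13*d)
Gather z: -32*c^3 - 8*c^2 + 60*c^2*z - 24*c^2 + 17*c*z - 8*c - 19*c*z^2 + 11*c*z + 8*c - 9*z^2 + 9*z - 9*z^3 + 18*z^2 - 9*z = -32*c^3 - 32*c^2 - 9*z^3 + z^2*(9 - 19*c) + z*(60*c^2 + 28*c)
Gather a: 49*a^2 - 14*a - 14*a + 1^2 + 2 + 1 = 49*a^2 - 28*a + 4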